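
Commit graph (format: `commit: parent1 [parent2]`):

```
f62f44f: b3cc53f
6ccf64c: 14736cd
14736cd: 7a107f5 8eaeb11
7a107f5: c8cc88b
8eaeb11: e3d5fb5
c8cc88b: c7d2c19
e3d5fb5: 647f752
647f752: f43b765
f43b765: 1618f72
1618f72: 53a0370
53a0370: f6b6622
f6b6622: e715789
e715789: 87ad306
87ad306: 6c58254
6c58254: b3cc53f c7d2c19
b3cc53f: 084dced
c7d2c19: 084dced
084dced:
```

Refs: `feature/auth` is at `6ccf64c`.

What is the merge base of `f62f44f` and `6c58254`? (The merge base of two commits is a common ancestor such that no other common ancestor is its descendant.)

Ancestors of f62f44f: {084dced, b3cc53f, f62f44f}.
Ancestors of 6c58254: {084dced, 6c58254, b3cc53f, c7d2c19}.
Common ancestors: {084dced, b3cc53f}.
Among these, b3cc53f is not an ancestor of any other common ancestor — it is the merge base.

b3cc53f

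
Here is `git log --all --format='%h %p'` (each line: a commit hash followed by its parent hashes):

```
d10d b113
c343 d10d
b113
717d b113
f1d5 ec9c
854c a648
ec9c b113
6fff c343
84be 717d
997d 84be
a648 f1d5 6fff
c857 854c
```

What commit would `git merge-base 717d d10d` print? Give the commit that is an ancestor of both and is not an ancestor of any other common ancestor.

Ancestors of 717d: {717d, b113}.
Ancestors of d10d: {b113, d10d}.
Common ancestors: {b113}.
The only common ancestor is b113, so it is the merge base.

b113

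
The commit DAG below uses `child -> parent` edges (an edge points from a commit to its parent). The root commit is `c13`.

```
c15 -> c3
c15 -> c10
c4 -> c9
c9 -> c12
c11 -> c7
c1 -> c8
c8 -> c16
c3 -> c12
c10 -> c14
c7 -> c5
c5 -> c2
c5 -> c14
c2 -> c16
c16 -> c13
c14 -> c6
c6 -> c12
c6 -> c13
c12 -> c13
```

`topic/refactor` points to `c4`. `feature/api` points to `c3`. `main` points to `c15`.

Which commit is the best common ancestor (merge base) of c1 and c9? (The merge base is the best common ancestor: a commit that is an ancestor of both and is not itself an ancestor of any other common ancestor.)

Ancestors of c1: {c1, c13, c16, c8}.
Ancestors of c9: {c12, c13, c9}.
Common ancestors: {c13}.
The only common ancestor is c13, so it is the merge base.

c13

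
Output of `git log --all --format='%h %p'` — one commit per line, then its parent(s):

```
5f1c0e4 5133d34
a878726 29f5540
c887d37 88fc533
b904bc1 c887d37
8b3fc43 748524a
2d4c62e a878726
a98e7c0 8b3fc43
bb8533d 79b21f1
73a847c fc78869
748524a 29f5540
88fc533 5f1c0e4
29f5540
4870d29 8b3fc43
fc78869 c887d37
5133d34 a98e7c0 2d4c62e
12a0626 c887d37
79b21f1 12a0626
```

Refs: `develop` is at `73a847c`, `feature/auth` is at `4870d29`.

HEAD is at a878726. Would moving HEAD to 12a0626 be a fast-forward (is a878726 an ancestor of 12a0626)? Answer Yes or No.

Yes

A fast-forward from a878726 to 12a0626 is possible iff a878726 is an ancestor of 12a0626.
Ancestors of 12a0626: {12a0626, 29f5540, 2d4c62e, 5133d34, 5f1c0e4, 748524a, 88fc533, 8b3fc43, a878726, a98e7c0, c887d37}.
a878726 is among them, so fast-forward is possible.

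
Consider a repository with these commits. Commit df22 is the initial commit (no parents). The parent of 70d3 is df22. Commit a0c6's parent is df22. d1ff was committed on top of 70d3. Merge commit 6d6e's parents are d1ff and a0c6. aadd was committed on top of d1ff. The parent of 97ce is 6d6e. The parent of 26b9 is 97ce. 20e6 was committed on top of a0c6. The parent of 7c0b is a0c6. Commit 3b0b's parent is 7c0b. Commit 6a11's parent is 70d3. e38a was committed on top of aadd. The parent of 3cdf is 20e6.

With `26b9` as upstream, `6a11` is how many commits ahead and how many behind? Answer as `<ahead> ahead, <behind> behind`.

Reachable from 6a11: {6a11, 70d3, df22}.
Reachable from 26b9: {26b9, 6d6e, 70d3, 97ce, a0c6, d1ff, df22}.
Only in 6a11's history (ahead): {6a11} — 1.
Only in 26b9's history (behind): {26b9, 6d6e, 97ce, a0c6, d1ff} — 5.

1 ahead, 5 behind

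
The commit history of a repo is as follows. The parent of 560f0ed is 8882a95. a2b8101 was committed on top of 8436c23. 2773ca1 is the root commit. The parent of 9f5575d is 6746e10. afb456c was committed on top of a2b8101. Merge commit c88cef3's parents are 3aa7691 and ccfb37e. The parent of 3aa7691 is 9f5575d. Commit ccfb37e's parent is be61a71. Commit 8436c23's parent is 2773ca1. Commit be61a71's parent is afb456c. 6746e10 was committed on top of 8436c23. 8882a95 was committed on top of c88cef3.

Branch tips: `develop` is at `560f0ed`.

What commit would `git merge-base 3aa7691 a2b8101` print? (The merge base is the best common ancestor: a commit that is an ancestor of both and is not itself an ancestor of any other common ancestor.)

Ancestors of 3aa7691: {2773ca1, 3aa7691, 6746e10, 8436c23, 9f5575d}.
Ancestors of a2b8101: {2773ca1, 8436c23, a2b8101}.
Common ancestors: {2773ca1, 8436c23}.
Among these, 8436c23 is not an ancestor of any other common ancestor — it is the merge base.

8436c23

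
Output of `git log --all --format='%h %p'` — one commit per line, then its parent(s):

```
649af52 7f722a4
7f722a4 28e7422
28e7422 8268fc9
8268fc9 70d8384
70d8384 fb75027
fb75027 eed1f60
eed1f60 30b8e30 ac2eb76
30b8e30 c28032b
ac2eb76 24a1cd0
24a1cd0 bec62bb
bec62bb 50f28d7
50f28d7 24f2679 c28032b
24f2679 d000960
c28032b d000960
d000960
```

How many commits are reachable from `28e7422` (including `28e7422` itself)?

13

Walking parent pointers from 28e7422: reachable set = {24a1cd0, 24f2679, 28e7422, 30b8e30, 50f28d7, 70d8384, 8268fc9, ac2eb76, bec62bb, c28032b, d000960, eed1f60, fb75027}.
That is 13 commits.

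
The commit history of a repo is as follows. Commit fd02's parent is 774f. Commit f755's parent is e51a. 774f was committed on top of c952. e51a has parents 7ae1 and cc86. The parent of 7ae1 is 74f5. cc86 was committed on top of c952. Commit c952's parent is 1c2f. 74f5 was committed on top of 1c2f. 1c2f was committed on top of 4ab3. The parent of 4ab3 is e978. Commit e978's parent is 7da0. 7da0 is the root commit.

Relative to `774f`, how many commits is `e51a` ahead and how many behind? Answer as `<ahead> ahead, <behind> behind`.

Reachable from e51a: {1c2f, 4ab3, 74f5, 7ae1, 7da0, c952, cc86, e51a, e978}.
Reachable from 774f: {1c2f, 4ab3, 774f, 7da0, c952, e978}.
Only in e51a's history (ahead): {74f5, 7ae1, cc86, e51a} — 4.
Only in 774f's history (behind): {774f} — 1.

4 ahead, 1 behind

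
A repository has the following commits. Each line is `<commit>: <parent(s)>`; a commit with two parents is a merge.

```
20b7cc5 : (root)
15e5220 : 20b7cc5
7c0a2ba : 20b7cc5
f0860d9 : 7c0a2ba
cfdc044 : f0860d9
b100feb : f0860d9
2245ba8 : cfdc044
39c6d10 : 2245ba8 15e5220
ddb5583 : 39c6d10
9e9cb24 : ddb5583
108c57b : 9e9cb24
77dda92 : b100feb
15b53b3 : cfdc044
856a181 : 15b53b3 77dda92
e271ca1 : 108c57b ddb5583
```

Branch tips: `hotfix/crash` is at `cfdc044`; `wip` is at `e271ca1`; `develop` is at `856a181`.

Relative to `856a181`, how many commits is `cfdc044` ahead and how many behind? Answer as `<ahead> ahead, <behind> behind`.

0 ahead, 4 behind

Reachable from cfdc044: {20b7cc5, 7c0a2ba, cfdc044, f0860d9}.
Reachable from 856a181: {15b53b3, 20b7cc5, 77dda92, 7c0a2ba, 856a181, b100feb, cfdc044, f0860d9}.
Only in cfdc044's history (ahead): {} — 0.
Only in 856a181's history (behind): {15b53b3, 77dda92, 856a181, b100feb} — 4.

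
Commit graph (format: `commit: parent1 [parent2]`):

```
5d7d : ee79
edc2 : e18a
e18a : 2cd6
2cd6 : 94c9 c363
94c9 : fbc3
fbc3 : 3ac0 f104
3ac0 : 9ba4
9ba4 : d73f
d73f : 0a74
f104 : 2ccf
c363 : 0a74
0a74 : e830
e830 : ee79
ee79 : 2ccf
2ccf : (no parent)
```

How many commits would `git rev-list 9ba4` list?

6

Walking parent pointers from 9ba4: reachable set = {0a74, 2ccf, 9ba4, d73f, e830, ee79}.
That is 6 commits.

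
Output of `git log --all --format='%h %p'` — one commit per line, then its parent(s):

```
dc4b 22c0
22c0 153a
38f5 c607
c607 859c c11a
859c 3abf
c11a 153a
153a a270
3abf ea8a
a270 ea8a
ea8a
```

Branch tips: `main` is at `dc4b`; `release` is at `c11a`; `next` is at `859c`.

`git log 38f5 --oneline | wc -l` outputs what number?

8

Walking parent pointers from 38f5: reachable set = {153a, 38f5, 3abf, 859c, a270, c11a, c607, ea8a}.
That is 8 commits.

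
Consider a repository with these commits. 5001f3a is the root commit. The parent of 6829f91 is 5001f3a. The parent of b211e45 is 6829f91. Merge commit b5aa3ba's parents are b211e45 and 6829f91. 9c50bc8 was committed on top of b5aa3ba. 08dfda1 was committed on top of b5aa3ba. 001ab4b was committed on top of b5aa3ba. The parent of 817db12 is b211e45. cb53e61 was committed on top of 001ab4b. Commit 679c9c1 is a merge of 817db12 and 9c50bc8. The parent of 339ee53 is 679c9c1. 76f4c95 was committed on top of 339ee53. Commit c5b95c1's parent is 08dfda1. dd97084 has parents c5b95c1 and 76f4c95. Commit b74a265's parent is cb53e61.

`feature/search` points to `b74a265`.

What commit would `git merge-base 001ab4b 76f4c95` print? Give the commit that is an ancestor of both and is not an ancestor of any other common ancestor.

b5aa3ba

Ancestors of 001ab4b: {001ab4b, 5001f3a, 6829f91, b211e45, b5aa3ba}.
Ancestors of 76f4c95: {339ee53, 5001f3a, 679c9c1, 6829f91, 76f4c95, 817db12, 9c50bc8, b211e45, b5aa3ba}.
Common ancestors: {5001f3a, 6829f91, b211e45, b5aa3ba}.
Among these, b5aa3ba is not an ancestor of any other common ancestor — it is the merge base.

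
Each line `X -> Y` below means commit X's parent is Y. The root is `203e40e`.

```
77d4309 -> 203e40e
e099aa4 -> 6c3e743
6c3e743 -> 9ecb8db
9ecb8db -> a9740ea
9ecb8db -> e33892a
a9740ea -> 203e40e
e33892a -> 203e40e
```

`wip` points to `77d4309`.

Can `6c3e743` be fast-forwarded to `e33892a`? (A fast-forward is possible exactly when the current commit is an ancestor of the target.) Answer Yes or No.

No

A fast-forward from 6c3e743 to e33892a is possible iff 6c3e743 is an ancestor of e33892a.
Ancestors of e33892a: {203e40e, e33892a}.
6c3e743 is not among them, so fast-forward is not possible.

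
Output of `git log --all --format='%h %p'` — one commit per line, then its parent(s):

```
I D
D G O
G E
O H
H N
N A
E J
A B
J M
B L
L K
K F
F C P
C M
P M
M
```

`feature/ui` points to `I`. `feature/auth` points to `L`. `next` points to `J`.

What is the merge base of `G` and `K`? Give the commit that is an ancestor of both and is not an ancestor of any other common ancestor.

Ancestors of G: {E, G, J, M}.
Ancestors of K: {C, F, K, M, P}.
Common ancestors: {M}.
The only common ancestor is M, so it is the merge base.

M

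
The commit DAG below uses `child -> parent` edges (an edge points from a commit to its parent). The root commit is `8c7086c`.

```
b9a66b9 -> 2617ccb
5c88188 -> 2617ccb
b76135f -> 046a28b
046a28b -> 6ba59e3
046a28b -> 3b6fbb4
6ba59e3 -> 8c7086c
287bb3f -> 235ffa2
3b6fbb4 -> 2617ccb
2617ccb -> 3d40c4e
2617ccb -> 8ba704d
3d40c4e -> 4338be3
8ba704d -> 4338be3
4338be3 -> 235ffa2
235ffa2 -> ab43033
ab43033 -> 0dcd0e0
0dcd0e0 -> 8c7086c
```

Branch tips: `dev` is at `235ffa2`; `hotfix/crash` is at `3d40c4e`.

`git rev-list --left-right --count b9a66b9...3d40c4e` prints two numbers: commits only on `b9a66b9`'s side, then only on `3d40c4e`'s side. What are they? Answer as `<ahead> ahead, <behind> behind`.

3 ahead, 0 behind

Reachable from b9a66b9: {0dcd0e0, 235ffa2, 2617ccb, 3d40c4e, 4338be3, 8ba704d, 8c7086c, ab43033, b9a66b9}.
Reachable from 3d40c4e: {0dcd0e0, 235ffa2, 3d40c4e, 4338be3, 8c7086c, ab43033}.
Only in b9a66b9's history (ahead): {2617ccb, 8ba704d, b9a66b9} — 3.
Only in 3d40c4e's history (behind): {} — 0.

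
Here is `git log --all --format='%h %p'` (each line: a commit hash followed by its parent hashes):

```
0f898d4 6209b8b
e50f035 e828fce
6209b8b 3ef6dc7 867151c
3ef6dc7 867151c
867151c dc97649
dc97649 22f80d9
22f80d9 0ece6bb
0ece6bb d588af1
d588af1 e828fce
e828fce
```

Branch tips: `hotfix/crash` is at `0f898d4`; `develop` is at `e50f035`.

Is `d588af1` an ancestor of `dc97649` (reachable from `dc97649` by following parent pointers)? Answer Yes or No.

Ancestors of dc97649 (commits reachable by following parents): {0ece6bb, 22f80d9, d588af1, dc97649, e828fce}.
d588af1 is in that set, so it is an ancestor of dc97649.

Yes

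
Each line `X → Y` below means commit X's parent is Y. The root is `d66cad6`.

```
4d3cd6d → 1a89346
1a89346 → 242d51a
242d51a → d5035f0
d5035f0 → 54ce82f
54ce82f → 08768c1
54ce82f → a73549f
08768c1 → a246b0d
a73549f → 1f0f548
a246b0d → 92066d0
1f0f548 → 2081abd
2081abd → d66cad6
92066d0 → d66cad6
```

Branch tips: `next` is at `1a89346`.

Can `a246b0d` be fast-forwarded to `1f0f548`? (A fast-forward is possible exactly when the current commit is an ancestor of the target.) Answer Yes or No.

A fast-forward from a246b0d to 1f0f548 is possible iff a246b0d is an ancestor of 1f0f548.
Ancestors of 1f0f548: {1f0f548, 2081abd, d66cad6}.
a246b0d is not among them, so fast-forward is not possible.

No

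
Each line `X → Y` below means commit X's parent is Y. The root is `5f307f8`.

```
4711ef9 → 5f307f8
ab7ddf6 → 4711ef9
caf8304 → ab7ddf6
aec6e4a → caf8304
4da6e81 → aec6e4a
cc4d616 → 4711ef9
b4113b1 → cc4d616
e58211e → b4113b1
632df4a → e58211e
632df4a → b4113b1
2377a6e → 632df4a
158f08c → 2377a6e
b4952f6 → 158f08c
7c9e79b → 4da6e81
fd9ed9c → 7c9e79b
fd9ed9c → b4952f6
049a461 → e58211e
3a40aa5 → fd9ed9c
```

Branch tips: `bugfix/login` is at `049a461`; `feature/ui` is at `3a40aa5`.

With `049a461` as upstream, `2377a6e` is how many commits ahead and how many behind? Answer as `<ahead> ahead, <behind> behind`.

2 ahead, 1 behind

Reachable from 2377a6e: {2377a6e, 4711ef9, 5f307f8, 632df4a, b4113b1, cc4d616, e58211e}.
Reachable from 049a461: {049a461, 4711ef9, 5f307f8, b4113b1, cc4d616, e58211e}.
Only in 2377a6e's history (ahead): {2377a6e, 632df4a} — 2.
Only in 049a461's history (behind): {049a461} — 1.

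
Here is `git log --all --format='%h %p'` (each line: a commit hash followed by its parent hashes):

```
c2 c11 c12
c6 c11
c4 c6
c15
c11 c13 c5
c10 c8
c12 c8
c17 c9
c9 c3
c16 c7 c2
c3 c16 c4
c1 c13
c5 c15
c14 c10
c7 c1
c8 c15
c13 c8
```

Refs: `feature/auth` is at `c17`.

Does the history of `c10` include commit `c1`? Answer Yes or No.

Ancestors of c10: {c10, c15, c8}.
c1 is not in that set, so it is not an ancestor of c10.

No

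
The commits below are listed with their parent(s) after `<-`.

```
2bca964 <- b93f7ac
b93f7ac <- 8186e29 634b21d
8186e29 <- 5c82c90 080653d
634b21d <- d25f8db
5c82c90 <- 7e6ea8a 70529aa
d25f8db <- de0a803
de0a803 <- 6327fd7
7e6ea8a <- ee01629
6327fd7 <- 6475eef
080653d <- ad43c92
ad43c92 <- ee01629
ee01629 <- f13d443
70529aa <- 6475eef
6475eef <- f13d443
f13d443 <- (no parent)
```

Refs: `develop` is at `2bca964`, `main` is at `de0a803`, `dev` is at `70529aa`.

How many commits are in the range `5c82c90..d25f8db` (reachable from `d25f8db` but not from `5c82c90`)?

3

Reachable from d25f8db: {6327fd7, 6475eef, d25f8db, de0a803, f13d443}.
Reachable from 5c82c90: {5c82c90, 6475eef, 70529aa, 7e6ea8a, ee01629, f13d443}.
In d25f8db's history but not 5c82c90's: {6327fd7, d25f8db, de0a803} — 3 commits.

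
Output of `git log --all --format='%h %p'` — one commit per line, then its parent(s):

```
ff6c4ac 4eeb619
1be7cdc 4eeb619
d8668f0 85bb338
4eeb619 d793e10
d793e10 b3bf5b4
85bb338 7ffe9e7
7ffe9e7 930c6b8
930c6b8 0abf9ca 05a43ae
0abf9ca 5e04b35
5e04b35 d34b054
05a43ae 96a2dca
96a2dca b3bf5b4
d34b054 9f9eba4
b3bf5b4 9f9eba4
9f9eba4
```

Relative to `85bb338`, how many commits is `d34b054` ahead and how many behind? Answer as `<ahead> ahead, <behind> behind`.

Reachable from d34b054: {9f9eba4, d34b054}.
Reachable from 85bb338: {05a43ae, 0abf9ca, 5e04b35, 7ffe9e7, 85bb338, 930c6b8, 96a2dca, 9f9eba4, b3bf5b4, d34b054}.
Only in d34b054's history (ahead): {} — 0.
Only in 85bb338's history (behind): {05a43ae, 0abf9ca, 5e04b35, 7ffe9e7, 85bb338, 930c6b8, 96a2dca, b3bf5b4} — 8.

0 ahead, 8 behind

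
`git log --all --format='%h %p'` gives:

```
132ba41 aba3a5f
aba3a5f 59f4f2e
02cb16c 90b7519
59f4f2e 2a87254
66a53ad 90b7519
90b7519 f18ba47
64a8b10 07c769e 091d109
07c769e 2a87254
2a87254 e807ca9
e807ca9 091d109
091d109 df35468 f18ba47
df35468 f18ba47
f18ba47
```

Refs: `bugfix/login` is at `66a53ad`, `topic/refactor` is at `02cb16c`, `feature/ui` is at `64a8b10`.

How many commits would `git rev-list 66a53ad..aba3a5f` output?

6

Reachable from aba3a5f: {091d109, 2a87254, 59f4f2e, aba3a5f, df35468, e807ca9, f18ba47}.
Reachable from 66a53ad: {66a53ad, 90b7519, f18ba47}.
In aba3a5f's history but not 66a53ad's: {091d109, 2a87254, 59f4f2e, aba3a5f, df35468, e807ca9} — 6 commits.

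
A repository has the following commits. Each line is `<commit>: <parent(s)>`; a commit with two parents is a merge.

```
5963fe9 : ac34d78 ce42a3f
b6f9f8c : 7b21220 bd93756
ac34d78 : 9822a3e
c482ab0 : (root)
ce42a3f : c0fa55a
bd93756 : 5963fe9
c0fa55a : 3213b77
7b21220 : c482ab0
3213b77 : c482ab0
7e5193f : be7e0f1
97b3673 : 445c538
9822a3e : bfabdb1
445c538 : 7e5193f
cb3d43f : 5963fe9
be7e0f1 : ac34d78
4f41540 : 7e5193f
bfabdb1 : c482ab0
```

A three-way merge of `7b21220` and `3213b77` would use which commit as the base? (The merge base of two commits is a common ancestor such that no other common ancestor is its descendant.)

c482ab0

Ancestors of 7b21220: {7b21220, c482ab0}.
Ancestors of 3213b77: {3213b77, c482ab0}.
Common ancestors: {c482ab0}.
The only common ancestor is c482ab0, so it is the merge base.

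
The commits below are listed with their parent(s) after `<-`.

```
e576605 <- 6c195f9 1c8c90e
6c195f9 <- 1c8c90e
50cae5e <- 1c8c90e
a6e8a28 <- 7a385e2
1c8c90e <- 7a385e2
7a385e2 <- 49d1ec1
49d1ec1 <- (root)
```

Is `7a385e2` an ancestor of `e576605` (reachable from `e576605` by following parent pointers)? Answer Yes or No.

Yes

Ancestors of e576605 (commits reachable by following parents): {1c8c90e, 49d1ec1, 6c195f9, 7a385e2, e576605}.
7a385e2 is in that set, so it is an ancestor of e576605.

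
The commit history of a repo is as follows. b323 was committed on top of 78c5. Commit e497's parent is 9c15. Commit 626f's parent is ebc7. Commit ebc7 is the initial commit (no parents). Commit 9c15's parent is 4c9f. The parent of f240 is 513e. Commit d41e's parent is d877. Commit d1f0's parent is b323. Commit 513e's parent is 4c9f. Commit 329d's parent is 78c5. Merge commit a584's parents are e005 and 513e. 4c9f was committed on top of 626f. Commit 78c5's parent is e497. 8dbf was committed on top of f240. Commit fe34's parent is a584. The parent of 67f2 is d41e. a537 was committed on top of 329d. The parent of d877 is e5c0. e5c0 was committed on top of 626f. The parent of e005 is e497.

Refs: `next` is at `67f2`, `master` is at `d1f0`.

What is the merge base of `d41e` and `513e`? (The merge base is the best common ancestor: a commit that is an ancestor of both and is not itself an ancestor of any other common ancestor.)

626f

Ancestors of d41e: {626f, d41e, d877, e5c0, ebc7}.
Ancestors of 513e: {4c9f, 513e, 626f, ebc7}.
Common ancestors: {626f, ebc7}.
Among these, 626f is not an ancestor of any other common ancestor — it is the merge base.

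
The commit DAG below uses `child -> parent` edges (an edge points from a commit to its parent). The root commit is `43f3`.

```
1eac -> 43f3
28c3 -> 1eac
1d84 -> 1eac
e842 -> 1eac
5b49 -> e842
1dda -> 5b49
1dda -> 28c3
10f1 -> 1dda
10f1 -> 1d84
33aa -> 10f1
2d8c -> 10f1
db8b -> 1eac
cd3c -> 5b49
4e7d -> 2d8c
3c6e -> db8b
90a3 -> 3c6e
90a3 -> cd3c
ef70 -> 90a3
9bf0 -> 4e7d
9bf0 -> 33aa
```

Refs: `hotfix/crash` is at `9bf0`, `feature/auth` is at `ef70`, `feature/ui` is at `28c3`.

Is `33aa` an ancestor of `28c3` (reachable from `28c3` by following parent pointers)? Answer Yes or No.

No

Ancestors of 28c3: {1eac, 28c3, 43f3}.
33aa is not in that set, so it is not an ancestor of 28c3.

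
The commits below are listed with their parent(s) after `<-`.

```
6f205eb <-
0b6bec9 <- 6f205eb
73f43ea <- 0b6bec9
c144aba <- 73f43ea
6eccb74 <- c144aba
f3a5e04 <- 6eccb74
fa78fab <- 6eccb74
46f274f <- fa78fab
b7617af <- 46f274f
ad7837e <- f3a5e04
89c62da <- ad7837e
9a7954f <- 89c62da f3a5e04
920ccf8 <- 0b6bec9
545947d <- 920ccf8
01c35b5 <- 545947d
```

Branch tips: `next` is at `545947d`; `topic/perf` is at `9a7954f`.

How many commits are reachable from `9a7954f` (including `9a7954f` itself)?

9

Walking parent pointers from 9a7954f: reachable set = {0b6bec9, 6eccb74, 6f205eb, 73f43ea, 89c62da, 9a7954f, ad7837e, c144aba, f3a5e04}.
That is 9 commits.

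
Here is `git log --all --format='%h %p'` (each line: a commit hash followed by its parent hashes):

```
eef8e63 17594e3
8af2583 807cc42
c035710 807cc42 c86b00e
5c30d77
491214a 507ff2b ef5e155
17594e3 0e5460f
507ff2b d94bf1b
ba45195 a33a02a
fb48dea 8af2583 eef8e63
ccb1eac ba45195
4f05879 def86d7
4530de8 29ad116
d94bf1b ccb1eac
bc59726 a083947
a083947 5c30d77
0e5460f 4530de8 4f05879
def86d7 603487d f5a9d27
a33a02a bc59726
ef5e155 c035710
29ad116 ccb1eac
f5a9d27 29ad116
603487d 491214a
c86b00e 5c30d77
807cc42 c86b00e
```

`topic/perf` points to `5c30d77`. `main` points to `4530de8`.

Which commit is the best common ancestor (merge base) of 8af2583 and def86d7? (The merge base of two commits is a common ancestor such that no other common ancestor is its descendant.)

807cc42

Ancestors of 8af2583: {5c30d77, 807cc42, 8af2583, c86b00e}.
Ancestors of def86d7: {29ad116, 491214a, 507ff2b, 5c30d77, 603487d, 807cc42, a083947, a33a02a, ba45195, bc59726, c035710, c86b00e, ccb1eac, d94bf1b, def86d7, ef5e155, f5a9d27}.
Common ancestors: {5c30d77, 807cc42, c86b00e}.
Among these, 807cc42 is not an ancestor of any other common ancestor — it is the merge base.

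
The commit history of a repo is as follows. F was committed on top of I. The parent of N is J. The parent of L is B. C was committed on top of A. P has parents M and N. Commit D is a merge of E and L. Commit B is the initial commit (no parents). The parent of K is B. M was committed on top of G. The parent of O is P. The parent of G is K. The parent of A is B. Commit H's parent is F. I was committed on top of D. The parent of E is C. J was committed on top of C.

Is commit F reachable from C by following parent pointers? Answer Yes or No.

No

Ancestors of C: {A, B, C}.
F is not in that set, so it is not an ancestor of C.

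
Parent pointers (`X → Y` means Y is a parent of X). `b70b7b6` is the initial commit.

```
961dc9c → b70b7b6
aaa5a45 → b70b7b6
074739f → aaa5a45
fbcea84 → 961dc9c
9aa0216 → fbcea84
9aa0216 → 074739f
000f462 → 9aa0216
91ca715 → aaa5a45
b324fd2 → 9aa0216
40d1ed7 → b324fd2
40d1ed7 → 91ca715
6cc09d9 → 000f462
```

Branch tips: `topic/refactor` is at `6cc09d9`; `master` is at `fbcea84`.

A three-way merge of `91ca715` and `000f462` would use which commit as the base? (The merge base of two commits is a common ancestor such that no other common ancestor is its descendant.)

aaa5a45

Ancestors of 91ca715: {91ca715, aaa5a45, b70b7b6}.
Ancestors of 000f462: {000f462, 074739f, 961dc9c, 9aa0216, aaa5a45, b70b7b6, fbcea84}.
Common ancestors: {aaa5a45, b70b7b6}.
Among these, aaa5a45 is not an ancestor of any other common ancestor — it is the merge base.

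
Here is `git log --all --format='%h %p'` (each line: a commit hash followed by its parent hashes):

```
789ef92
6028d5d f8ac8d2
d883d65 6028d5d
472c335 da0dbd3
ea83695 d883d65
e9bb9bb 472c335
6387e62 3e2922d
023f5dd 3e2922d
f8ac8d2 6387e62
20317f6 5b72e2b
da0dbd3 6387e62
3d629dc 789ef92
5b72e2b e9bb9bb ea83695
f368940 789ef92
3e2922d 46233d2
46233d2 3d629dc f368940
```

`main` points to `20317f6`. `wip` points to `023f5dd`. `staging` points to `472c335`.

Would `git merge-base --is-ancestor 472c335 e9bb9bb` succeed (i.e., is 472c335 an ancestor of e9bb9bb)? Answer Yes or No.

Ancestors of e9bb9bb (commits reachable by following parents): {3d629dc, 3e2922d, 46233d2, 472c335, 6387e62, 789ef92, da0dbd3, e9bb9bb, f368940}.
472c335 is in that set, so it is an ancestor of e9bb9bb.

Yes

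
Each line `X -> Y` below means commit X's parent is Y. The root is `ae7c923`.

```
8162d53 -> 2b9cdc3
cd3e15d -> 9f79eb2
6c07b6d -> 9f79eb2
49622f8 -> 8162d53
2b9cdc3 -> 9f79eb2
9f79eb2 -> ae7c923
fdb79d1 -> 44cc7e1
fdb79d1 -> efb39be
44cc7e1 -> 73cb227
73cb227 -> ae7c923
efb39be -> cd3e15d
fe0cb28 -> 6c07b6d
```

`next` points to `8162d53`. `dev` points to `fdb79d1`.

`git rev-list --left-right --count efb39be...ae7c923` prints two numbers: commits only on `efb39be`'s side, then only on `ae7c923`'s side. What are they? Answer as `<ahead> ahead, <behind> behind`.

3 ahead, 0 behind

Reachable from efb39be: {9f79eb2, ae7c923, cd3e15d, efb39be}.
Reachable from ae7c923: {ae7c923}.
Only in efb39be's history (ahead): {9f79eb2, cd3e15d, efb39be} — 3.
Only in ae7c923's history (behind): {} — 0.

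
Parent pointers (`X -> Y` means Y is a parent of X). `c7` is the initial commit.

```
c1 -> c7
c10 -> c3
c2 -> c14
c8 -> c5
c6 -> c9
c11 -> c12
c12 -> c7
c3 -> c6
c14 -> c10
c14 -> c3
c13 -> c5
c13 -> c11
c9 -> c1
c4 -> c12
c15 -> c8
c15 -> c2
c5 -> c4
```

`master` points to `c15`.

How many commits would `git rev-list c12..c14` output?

Reachable from c14: {c1, c10, c14, c3, c6, c7, c9}.
Reachable from c12: {c12, c7}.
In c14's history but not c12's: {c1, c10, c14, c3, c6, c9} — 6 commits.

6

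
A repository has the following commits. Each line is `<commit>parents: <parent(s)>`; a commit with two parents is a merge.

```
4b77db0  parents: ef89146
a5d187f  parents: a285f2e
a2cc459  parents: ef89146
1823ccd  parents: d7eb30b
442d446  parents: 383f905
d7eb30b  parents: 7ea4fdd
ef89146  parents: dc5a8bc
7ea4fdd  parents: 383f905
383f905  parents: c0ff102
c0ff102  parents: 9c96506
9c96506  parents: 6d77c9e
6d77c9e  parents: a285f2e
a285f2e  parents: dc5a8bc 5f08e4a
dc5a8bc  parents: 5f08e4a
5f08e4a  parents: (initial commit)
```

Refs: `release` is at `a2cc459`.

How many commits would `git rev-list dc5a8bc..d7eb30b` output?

7

Reachable from d7eb30b: {383f905, 5f08e4a, 6d77c9e, 7ea4fdd, 9c96506, a285f2e, c0ff102, d7eb30b, dc5a8bc}.
Reachable from dc5a8bc: {5f08e4a, dc5a8bc}.
In d7eb30b's history but not dc5a8bc's: {383f905, 6d77c9e, 7ea4fdd, 9c96506, a285f2e, c0ff102, d7eb30b} — 7 commits.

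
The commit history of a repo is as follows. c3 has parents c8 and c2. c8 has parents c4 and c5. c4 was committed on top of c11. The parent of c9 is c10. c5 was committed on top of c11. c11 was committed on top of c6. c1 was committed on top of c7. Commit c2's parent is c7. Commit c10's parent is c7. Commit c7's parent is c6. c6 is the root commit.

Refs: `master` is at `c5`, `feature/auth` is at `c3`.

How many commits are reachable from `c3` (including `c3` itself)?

8

Walking parent pointers from c3: reachable set = {c11, c2, c3, c4, c5, c6, c7, c8}.
That is 8 commits.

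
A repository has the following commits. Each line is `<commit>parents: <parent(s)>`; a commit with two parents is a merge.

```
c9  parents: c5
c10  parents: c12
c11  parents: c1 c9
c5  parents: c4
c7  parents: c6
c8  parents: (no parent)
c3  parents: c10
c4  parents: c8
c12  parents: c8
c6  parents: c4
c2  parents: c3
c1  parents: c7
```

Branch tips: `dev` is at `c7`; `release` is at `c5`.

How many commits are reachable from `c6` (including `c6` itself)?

Walking parent pointers from c6: reachable set = {c4, c6, c8}.
That is 3 commits.

3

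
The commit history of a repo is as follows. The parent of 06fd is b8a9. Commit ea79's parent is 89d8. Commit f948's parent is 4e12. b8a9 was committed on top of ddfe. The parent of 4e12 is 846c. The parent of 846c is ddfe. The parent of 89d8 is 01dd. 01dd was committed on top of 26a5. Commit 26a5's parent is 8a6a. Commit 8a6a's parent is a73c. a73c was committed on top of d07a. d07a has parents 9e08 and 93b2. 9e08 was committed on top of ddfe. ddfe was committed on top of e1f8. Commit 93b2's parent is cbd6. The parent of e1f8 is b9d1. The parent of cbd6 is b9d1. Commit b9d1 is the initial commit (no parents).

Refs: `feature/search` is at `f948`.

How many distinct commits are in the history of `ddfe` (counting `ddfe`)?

Walking parent pointers from ddfe: reachable set = {b9d1, ddfe, e1f8}.
That is 3 commits.

3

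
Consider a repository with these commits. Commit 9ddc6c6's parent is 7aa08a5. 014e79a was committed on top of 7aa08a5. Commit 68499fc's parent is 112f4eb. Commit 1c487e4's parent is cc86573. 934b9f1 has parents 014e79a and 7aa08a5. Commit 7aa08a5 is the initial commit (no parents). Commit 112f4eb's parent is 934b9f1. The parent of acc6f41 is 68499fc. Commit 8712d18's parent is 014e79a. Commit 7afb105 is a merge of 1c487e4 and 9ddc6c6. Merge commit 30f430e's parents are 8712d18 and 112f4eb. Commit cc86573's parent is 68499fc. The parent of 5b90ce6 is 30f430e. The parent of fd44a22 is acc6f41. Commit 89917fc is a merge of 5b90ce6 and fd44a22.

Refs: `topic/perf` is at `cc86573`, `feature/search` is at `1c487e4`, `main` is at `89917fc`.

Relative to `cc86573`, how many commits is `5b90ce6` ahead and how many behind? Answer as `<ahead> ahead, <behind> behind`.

Reachable from 5b90ce6: {014e79a, 112f4eb, 30f430e, 5b90ce6, 7aa08a5, 8712d18, 934b9f1}.
Reachable from cc86573: {014e79a, 112f4eb, 68499fc, 7aa08a5, 934b9f1, cc86573}.
Only in 5b90ce6's history (ahead): {30f430e, 5b90ce6, 8712d18} — 3.
Only in cc86573's history (behind): {68499fc, cc86573} — 2.

3 ahead, 2 behind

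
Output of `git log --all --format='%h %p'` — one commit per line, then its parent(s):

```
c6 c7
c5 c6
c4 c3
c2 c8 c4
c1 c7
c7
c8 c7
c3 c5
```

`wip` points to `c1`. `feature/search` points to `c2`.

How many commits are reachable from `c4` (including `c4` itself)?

5

Walking parent pointers from c4: reachable set = {c3, c4, c5, c6, c7}.
That is 5 commits.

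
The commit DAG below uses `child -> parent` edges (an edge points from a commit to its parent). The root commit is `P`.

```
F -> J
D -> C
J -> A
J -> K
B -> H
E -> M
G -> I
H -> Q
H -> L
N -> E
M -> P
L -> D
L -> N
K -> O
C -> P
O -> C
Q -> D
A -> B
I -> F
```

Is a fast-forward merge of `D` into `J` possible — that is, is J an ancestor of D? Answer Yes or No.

A fast-forward from J to D is possible iff J is an ancestor of D.
Ancestors of D: {C, D, P}.
J is not among them, so fast-forward is not possible.

No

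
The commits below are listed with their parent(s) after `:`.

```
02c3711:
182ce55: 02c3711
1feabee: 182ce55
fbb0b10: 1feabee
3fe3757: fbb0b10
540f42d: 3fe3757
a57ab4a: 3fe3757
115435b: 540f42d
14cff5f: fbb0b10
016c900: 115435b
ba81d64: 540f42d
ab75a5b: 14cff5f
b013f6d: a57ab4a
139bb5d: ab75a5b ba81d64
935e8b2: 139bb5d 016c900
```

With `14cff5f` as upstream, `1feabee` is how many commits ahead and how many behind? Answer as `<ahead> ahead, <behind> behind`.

Reachable from 1feabee: {02c3711, 182ce55, 1feabee}.
Reachable from 14cff5f: {02c3711, 14cff5f, 182ce55, 1feabee, fbb0b10}.
Only in 1feabee's history (ahead): {} — 0.
Only in 14cff5f's history (behind): {14cff5f, fbb0b10} — 2.

0 ahead, 2 behind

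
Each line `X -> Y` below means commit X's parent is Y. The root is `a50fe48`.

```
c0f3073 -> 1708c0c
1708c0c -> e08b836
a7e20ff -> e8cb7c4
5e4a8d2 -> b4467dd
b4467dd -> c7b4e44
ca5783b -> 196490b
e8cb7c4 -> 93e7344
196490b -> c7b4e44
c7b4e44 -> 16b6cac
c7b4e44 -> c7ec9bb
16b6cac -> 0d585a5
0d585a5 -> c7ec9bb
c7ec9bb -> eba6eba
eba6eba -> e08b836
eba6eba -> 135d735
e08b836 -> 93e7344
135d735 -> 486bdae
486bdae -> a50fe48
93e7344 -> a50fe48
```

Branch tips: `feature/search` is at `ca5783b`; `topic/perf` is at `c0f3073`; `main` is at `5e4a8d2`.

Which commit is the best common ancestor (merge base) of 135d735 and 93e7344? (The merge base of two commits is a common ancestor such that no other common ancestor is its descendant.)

a50fe48

Ancestors of 135d735: {135d735, 486bdae, a50fe48}.
Ancestors of 93e7344: {93e7344, a50fe48}.
Common ancestors: {a50fe48}.
The only common ancestor is a50fe48, so it is the merge base.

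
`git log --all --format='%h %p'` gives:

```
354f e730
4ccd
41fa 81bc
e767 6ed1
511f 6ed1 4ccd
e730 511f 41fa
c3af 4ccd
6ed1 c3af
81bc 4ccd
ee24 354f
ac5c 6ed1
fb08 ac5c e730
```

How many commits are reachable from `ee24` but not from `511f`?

5

Reachable from ee24: {354f, 41fa, 4ccd, 511f, 6ed1, 81bc, c3af, e730, ee24}.
Reachable from 511f: {4ccd, 511f, 6ed1, c3af}.
In ee24's history but not 511f's: {354f, 41fa, 81bc, e730, ee24} — 5 commits.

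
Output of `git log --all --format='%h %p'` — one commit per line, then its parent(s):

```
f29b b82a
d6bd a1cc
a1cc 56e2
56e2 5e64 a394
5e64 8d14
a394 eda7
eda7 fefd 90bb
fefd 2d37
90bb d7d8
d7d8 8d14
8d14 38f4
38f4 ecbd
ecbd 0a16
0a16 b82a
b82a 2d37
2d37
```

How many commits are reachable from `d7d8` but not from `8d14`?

Reachable from d7d8: {0a16, 2d37, 38f4, 8d14, b82a, d7d8, ecbd}.
Reachable from 8d14: {0a16, 2d37, 38f4, 8d14, b82a, ecbd}.
In d7d8's history but not 8d14's: {d7d8} — 1 commit.

1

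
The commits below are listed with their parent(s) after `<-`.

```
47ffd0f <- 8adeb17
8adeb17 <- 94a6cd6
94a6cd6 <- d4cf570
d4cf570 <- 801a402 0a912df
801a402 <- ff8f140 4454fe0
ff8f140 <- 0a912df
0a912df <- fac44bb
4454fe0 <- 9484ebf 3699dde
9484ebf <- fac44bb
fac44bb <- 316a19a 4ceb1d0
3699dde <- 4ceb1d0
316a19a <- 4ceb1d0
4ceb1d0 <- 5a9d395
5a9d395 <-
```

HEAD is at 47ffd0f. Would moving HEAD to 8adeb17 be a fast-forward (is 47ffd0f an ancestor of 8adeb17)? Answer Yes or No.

A fast-forward from 47ffd0f to 8adeb17 is possible iff 47ffd0f is an ancestor of 8adeb17.
Ancestors of 8adeb17: {0a912df, 316a19a, 3699dde, 4454fe0, 4ceb1d0, 5a9d395, 801a402, 8adeb17, 9484ebf, 94a6cd6, d4cf570, fac44bb, ff8f140}.
47ffd0f is not among them, so fast-forward is not possible.

No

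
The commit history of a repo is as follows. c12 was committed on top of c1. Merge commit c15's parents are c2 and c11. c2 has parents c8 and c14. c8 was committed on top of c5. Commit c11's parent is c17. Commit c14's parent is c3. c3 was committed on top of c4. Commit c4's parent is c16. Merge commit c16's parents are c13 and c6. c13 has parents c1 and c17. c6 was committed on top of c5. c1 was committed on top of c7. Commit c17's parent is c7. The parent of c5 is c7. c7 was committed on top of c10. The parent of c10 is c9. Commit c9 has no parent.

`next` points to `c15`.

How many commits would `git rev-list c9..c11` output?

Reachable from c11: {c10, c11, c17, c7, c9}.
Reachable from c9: {c9}.
In c11's history but not c9's: {c10, c11, c17, c7} — 4 commits.

4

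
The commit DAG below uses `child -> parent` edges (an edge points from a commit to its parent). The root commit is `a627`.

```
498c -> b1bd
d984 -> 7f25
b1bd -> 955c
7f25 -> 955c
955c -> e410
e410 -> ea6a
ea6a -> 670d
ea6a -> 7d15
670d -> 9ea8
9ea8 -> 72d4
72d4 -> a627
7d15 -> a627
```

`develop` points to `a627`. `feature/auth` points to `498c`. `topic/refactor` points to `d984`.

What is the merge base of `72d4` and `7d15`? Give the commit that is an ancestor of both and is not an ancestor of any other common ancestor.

a627

Ancestors of 72d4: {72d4, a627}.
Ancestors of 7d15: {7d15, a627}.
Common ancestors: {a627}.
The only common ancestor is a627, so it is the merge base.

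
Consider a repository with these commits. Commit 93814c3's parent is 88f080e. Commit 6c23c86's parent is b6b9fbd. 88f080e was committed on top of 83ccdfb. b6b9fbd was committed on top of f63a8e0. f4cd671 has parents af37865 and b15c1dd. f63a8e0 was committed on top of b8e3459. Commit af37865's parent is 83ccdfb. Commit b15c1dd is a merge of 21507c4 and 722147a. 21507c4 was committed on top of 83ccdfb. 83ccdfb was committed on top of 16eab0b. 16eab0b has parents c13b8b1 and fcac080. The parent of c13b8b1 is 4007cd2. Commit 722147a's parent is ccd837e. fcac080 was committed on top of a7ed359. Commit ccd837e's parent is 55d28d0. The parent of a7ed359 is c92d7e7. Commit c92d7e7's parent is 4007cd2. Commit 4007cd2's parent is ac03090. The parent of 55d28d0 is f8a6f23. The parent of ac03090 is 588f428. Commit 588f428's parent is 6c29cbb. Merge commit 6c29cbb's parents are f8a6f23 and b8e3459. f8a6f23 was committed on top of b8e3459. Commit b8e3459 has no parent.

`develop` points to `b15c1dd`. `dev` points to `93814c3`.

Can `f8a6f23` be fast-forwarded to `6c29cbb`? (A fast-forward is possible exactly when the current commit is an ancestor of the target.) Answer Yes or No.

A fast-forward from f8a6f23 to 6c29cbb is possible iff f8a6f23 is an ancestor of 6c29cbb.
Ancestors of 6c29cbb: {6c29cbb, b8e3459, f8a6f23}.
f8a6f23 is among them, so fast-forward is possible.

Yes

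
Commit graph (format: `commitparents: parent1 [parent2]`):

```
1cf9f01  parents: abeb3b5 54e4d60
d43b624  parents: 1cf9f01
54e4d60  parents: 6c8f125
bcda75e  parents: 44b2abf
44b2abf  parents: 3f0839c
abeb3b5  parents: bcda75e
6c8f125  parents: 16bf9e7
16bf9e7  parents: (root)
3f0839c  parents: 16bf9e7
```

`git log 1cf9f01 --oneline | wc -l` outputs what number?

8

Walking parent pointers from 1cf9f01: reachable set = {16bf9e7, 1cf9f01, 3f0839c, 44b2abf, 54e4d60, 6c8f125, abeb3b5, bcda75e}.
That is 8 commits.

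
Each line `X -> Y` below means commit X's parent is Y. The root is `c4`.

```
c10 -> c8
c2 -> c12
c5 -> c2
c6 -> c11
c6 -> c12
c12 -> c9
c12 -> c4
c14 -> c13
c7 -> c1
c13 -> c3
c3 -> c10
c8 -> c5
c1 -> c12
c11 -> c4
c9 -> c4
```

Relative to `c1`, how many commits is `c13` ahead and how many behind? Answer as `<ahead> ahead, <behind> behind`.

6 ahead, 1 behind

Reachable from c13: {c10, c12, c13, c2, c3, c4, c5, c8, c9}.
Reachable from c1: {c1, c12, c4, c9}.
Only in c13's history (ahead): {c10, c13, c2, c3, c5, c8} — 6.
Only in c1's history (behind): {c1} — 1.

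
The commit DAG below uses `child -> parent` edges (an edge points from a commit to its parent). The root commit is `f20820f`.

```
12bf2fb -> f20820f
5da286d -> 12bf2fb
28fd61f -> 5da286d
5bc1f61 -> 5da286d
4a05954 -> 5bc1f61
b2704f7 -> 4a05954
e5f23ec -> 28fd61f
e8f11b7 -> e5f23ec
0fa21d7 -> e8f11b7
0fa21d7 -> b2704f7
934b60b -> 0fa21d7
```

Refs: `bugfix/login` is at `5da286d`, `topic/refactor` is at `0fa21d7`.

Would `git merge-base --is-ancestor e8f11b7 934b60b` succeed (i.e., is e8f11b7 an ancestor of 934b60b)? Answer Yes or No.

Ancestors of 934b60b (commits reachable by following parents): {0fa21d7, 12bf2fb, 28fd61f, 4a05954, 5bc1f61, 5da286d, 934b60b, b2704f7, e5f23ec, e8f11b7, f20820f}.
e8f11b7 is in that set, so it is an ancestor of 934b60b.

Yes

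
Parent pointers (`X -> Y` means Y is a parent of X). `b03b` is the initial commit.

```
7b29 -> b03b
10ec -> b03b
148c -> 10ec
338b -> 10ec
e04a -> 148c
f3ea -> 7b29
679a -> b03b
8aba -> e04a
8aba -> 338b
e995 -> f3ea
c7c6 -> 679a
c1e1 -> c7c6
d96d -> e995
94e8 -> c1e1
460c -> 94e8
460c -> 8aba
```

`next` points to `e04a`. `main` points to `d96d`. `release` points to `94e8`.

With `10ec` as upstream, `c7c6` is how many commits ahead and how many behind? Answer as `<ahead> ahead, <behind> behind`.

Reachable from c7c6: {679a, b03b, c7c6}.
Reachable from 10ec: {10ec, b03b}.
Only in c7c6's history (ahead): {679a, c7c6} — 2.
Only in 10ec's history (behind): {10ec} — 1.

2 ahead, 1 behind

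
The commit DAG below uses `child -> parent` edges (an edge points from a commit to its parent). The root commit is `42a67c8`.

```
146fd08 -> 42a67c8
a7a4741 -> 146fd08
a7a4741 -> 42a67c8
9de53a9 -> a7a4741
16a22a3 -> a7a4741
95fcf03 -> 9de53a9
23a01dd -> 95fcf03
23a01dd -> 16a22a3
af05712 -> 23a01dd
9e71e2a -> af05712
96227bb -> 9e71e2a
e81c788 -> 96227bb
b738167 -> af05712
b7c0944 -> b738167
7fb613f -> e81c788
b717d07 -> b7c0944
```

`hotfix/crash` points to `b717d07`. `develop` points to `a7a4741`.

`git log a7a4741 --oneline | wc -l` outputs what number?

Walking parent pointers from a7a4741: reachable set = {146fd08, 42a67c8, a7a4741}.
That is 3 commits.

3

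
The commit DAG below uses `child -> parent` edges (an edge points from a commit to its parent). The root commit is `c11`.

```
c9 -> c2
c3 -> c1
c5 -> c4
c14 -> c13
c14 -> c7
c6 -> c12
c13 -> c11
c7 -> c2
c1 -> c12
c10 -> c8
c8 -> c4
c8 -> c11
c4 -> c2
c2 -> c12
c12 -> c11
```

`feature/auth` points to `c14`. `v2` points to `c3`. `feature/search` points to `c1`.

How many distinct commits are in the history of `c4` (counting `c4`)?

Walking parent pointers from c4: reachable set = {c11, c12, c2, c4}.
That is 4 commits.

4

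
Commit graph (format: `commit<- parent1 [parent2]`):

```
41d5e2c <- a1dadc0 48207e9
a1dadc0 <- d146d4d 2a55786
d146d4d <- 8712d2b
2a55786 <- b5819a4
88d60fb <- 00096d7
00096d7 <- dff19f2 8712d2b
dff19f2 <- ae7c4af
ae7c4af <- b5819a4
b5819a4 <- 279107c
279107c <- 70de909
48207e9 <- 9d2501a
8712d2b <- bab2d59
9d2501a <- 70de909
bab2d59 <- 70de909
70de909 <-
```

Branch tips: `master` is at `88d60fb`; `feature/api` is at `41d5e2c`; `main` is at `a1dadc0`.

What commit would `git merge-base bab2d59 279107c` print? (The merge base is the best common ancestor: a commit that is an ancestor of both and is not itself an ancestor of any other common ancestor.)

70de909

Ancestors of bab2d59: {70de909, bab2d59}.
Ancestors of 279107c: {279107c, 70de909}.
Common ancestors: {70de909}.
The only common ancestor is 70de909, so it is the merge base.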